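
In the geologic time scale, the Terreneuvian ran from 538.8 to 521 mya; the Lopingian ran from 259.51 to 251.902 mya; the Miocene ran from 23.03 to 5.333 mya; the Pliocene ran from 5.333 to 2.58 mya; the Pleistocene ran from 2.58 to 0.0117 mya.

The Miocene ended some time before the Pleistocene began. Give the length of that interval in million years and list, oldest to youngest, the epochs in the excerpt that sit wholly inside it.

The Miocene closes at 5.333 Ma and the Pleistocene opens at 2.58 Ma, so the interval is 5.333 − 2.58 = 2.753 Myr.
An epoch fits inside if it starts at or after 5.333 Ma and ends at or before 2.58 Ma; oldest first that gives Pliocene.

2.753 million years; Pliocene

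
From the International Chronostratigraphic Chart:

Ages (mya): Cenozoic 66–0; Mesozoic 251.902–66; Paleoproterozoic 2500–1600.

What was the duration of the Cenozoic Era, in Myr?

66 − 0 = 66 million years.

66 million years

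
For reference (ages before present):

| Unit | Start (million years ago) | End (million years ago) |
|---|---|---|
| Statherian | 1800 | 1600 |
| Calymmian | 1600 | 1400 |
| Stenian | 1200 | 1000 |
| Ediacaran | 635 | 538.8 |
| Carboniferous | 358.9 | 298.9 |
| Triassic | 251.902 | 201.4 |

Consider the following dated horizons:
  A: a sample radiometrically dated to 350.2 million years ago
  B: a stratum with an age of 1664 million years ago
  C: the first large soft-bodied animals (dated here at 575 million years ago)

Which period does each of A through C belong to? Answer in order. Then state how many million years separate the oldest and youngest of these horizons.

A — Carboniferous; B — Statherian; C — Ediacaran; span 1313.8 million years

A: 350.2 Ma lies in 358.9–298.9 Ma, so Carboniferous.
B: 1664 Ma lies in 1800–1600 Ma, so Statherian.
C: 575 Ma lies in 635–538.8 Ma, so Ediacaran.
Oldest = 1664 Ma, youngest = 350.2 Ma → span 1313.8 Myr.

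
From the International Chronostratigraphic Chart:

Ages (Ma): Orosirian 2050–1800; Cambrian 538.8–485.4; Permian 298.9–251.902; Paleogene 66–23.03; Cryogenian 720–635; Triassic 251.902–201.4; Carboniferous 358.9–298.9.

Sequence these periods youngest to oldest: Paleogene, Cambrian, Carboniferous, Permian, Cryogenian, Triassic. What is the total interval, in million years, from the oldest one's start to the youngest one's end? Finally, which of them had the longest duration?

Start ages (Ma): Cryogenian 720, Cambrian 538.8, Carboniferous 358.9, Permian 298.9, Triassic 251.902, Paleogene 66.
Ordered youngest to oldest: Paleogene, Triassic, Permian, Carboniferous, Cambrian, Cryogenian.
Span = 720 − 23.03 = 696.97 Myr.
Durations: Permian 46.998, Triassic 50.502, Carboniferous 60, Cryogenian 85, Cambrian 53.4, Paleogene 42.97 → longest is Cryogenian (85 Myr).

Paleogene → Triassic → Permian → Carboniferous → Cambrian → Cryogenian; total span 696.97 Myr; longest is Cryogenian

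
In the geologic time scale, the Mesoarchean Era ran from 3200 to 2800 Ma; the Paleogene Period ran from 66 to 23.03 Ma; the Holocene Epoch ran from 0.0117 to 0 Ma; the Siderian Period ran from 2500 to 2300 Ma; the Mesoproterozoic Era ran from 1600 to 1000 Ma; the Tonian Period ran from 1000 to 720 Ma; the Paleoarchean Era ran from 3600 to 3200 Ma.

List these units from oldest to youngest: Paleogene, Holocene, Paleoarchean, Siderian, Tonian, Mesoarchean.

Sorting by start age (descending Ma, since larger Ma = older): Paleoarchean began 3600, Mesoarchean began 3200, Siderian began 2500, Tonian began 1000, Paleogene began 66, Holocene began 0.0117.

Paleoarchean → Mesoarchean → Siderian → Tonian → Paleogene → Holocene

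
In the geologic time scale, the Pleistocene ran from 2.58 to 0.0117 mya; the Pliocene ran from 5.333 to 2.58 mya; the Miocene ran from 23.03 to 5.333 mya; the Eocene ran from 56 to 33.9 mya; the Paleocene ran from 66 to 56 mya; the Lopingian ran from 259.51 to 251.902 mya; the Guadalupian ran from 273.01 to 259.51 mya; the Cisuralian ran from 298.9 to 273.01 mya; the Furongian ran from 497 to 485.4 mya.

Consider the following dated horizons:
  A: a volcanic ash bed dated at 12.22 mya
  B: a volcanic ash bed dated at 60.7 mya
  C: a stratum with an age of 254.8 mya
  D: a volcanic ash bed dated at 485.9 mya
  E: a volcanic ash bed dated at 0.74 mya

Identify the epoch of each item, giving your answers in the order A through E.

Match each age against the start–end ranges in the excerpt: A = 12.22 Ma → Miocene (23.03–5.333); B = 60.7 Ma → Paleocene (66–56); C = 254.8 Ma → Lopingian (259.51–251.902); D = 485.9 Ma → Furongian (497–485.4); E = 0.74 Ma → Pleistocene (2.58–0.0117).

A — Miocene; B — Paleocene; C — Lopingian; D — Furongian; E — Pleistocene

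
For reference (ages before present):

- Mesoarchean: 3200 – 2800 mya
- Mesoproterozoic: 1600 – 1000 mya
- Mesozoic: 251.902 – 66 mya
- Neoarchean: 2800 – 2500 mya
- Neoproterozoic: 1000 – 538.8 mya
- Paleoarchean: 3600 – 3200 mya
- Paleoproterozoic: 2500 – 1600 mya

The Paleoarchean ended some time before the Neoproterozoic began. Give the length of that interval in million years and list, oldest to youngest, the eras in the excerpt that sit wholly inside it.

The Paleoarchean closes at 3200 Ma and the Neoproterozoic opens at 1000 Ma, so the interval is 3200 − 1000 = 2200 Myr.
An era fits inside if it starts at or after 3200 Ma and ends at or before 1000 Ma; oldest first that gives Mesoarchean, Neoarchean, Paleoproterozoic, Mesoproterozoic.

2200 million years; Mesoarchean, Neoarchean, Paleoproterozoic, Mesoproterozoic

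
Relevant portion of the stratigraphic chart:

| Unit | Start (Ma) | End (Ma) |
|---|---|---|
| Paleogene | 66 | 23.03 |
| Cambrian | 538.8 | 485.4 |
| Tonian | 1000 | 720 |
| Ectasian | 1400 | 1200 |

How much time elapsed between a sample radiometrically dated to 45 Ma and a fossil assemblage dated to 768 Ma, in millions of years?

723 million years

768 − 45 = 723 million years.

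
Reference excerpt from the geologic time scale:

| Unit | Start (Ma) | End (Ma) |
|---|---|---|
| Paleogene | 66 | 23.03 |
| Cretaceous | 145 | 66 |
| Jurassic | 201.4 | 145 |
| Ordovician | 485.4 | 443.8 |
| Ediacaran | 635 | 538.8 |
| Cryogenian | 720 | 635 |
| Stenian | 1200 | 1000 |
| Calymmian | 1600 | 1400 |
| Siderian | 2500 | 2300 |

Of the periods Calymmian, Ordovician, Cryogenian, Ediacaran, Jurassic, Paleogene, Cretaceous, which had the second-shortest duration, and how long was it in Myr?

Durations: Calymmian 200; Ordovician 41.6; Cryogenian 85; Ediacaran 96.2; Jurassic 56.4; Paleogene 42.97; Cretaceous 79 Myr.
Sorted shortest-first: Ordovician (41.6), Paleogene (42.97), Jurassic (56.4), Cretaceous (79), Cryogenian (85), Ediacaran (96.2), Calymmian (200).
The second shortest is Paleogene at 42.97 Myr.

Paleogene, 42.97 million years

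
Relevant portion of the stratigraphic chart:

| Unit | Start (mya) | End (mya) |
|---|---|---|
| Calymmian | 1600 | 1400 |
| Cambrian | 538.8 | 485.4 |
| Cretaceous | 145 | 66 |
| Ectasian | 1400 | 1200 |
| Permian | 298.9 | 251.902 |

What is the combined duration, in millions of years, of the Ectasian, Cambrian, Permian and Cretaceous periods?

Duration is start − end for each: (1400 − 1200) + (538.8 − 485.4) + (298.9 − 251.902) + (145 − 66).
That is 200 + 53.4 + 46.998 + 79, which totals 379.398 million years.

379.398 million years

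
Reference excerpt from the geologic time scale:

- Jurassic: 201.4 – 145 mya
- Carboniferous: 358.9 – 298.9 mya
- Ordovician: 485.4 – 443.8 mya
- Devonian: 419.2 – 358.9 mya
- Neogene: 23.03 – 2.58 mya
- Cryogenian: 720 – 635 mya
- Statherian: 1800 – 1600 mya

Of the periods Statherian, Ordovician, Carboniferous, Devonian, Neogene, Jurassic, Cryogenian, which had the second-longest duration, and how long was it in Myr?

Durations: Statherian 200; Ordovician 41.6; Carboniferous 60; Devonian 60.3; Neogene 20.45; Jurassic 56.4; Cryogenian 85 Myr.
Sorted longest-first: Statherian (200), Cryogenian (85), Devonian (60.3), Carboniferous (60), Jurassic (56.4), Ordovician (41.6), Neogene (20.45).
The second longest is Cryogenian at 85 Myr.

Cryogenian, 85 million years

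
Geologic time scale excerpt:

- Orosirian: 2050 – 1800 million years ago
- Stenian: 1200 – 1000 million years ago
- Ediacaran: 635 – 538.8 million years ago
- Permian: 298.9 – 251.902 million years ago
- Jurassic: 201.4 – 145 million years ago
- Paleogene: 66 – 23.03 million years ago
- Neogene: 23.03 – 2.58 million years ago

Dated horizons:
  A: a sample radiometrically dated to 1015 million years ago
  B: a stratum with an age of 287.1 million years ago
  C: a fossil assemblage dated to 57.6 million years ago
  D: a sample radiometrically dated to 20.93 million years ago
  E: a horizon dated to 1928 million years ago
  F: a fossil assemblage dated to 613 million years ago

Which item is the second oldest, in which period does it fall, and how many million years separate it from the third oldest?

Larger Ma means older, so oldest first: E 1928 > A 1015 > F 613 > B 287.1 > C 57.6 > D 20.93.
Counting 2 along gives A (1015 Ma); the excerpt puts that inside the Stenian, 1200–1000 Ma.
Next in line is F (613 Ma), and 1015 − 613 = 402 Myr.

A, in the Stenian; 402 million years to F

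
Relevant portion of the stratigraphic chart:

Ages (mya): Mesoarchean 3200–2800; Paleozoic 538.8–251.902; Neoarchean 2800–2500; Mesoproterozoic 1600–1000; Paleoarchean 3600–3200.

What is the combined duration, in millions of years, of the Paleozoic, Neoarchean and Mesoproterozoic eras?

Duration is start − end for each: (538.8 − 251.902) + (2800 − 2500) + (1600 − 1000).
That is 286.898 + 300 + 600, which totals 1186.898 million years.

1186.898 million years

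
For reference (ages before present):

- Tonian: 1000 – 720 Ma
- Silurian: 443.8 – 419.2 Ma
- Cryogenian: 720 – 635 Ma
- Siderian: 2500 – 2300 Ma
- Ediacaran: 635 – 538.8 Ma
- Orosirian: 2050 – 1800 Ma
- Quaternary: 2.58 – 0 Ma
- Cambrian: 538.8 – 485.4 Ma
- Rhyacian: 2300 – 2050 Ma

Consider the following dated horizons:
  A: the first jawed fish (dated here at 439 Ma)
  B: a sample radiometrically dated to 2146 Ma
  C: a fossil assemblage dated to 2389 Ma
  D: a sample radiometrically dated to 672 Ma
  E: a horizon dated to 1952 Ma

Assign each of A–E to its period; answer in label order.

A — Silurian; B — Rhyacian; C — Siderian; D — Cryogenian; E — Orosirian

Match each age against the start–end ranges in the excerpt: A = 439 Ma → Silurian (443.8–419.2); B = 2146 Ma → Rhyacian (2300–2050); C = 2389 Ma → Siderian (2500–2300); D = 672 Ma → Cryogenian (720–635); E = 1952 Ma → Orosirian (2050–1800).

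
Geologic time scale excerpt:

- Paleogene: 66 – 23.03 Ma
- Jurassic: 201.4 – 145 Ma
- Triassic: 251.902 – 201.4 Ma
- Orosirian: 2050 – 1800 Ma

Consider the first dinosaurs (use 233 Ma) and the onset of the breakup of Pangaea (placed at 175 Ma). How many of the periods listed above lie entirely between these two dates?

0

Checking each listed span, none has both start < 233 Ma and end > 175 Ma — every period straddles one of the two dates or lies outside them — so the count is 0.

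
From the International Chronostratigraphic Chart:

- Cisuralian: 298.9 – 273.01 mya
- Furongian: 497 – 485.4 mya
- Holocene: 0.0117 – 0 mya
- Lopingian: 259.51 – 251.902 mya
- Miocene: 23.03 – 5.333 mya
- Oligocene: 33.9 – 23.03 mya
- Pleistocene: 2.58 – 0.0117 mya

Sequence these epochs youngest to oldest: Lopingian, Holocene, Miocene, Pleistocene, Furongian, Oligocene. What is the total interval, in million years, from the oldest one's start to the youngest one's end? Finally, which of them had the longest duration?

Holocene → Pleistocene → Miocene → Oligocene → Lopingian → Furongian; total span 497 Myr; longest is Miocene

From the excerpt: Lopingian 259.51–251.902; Holocene 0.0117–0; Miocene 23.03–5.333; Pleistocene 2.58–0.0117; Furongian 497–485.4; Oligocene 33.9–23.03 (Ma).
Larger Ma is earlier, so the oldest is Furongian and the youngest is Holocene; youngest to oldest: Holocene, Pleistocene, Miocene, Oligocene, Lopingian, Furongian.
Oldest start 497 minus youngest end 0 gives 497 Myr overall.
Individual lengths (start − end): Pleistocene 2.5683; Furongian 11.6; Miocene 17.697; Oligocene 10.87; Holocene 0.0117; Lopingian 7.608. The largest is Miocene at 17.697 Myr.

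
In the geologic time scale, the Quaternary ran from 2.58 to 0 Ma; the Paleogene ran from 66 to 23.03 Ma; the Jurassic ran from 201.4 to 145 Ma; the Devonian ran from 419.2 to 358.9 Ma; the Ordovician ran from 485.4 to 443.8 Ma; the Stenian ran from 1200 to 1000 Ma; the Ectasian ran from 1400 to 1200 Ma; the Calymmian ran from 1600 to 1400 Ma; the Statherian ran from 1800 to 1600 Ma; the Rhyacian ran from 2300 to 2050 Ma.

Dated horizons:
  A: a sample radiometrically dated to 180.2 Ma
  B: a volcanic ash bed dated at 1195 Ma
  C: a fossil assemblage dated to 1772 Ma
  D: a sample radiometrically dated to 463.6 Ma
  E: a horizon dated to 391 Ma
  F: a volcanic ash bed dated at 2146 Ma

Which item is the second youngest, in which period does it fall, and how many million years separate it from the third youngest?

E, in the Devonian; 72.6 million years to D

Sorted youngest-first by Ma: A (180.2), E (391), D (463.6), B (1195), C (1772), F (2146).
The second youngest is E at 391 Ma, which lies in 419.2–358.9 Ma: the Devonian.
The third youngest is D at 463.6 Ma; separation = |391 − 463.6| = 72.6 Myr.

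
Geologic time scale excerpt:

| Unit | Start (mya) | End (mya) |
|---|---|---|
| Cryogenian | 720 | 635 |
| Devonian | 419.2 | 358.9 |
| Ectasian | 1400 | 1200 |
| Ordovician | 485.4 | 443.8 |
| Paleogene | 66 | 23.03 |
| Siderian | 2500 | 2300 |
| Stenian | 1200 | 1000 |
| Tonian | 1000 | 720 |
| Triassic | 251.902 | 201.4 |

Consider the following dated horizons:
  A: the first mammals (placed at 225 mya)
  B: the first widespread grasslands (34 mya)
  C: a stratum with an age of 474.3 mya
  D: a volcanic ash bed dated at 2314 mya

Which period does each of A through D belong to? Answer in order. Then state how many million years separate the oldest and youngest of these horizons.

A: 225 Ma lies in 251.902–201.4 Ma, so Triassic.
B: 34 Ma lies in 66–23.03 Ma, so Paleogene.
C: 474.3 Ma lies in 485.4–443.8 Ma, so Ordovician.
D: 2314 Ma lies in 2500–2300 Ma, so Siderian.
Oldest = 2314 Ma, youngest = 34 Ma → span 2280 Myr.

A — Triassic; B — Paleogene; C — Ordovician; D — Siderian; span 2280 million years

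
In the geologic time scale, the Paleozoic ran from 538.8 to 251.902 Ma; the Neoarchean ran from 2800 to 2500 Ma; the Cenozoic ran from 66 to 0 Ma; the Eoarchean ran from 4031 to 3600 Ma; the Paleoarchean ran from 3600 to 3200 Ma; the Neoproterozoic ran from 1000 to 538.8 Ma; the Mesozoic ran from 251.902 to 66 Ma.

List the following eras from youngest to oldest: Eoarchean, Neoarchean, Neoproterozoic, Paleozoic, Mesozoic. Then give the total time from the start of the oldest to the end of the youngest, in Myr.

Mesozoic, Paleozoic, Neoproterozoic, Neoarchean, Eoarchean; total span 3965 Myr

Start ages (Ma): Eoarchean 4031, Neoarchean 2800, Neoproterozoic 1000, Paleozoic 538.8, Mesozoic 251.902.
Ordered youngest to oldest: Mesozoic, Paleozoic, Neoproterozoic, Neoarchean, Eoarchean.
Span = 4031 − 66 = 3965 Myr.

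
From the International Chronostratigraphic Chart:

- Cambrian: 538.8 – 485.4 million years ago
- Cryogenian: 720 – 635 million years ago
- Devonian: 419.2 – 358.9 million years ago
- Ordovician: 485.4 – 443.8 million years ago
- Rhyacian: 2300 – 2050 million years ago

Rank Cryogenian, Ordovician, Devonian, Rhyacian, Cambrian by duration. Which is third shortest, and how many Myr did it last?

Durations: Cryogenian 85; Ordovician 41.6; Devonian 60.3; Rhyacian 250; Cambrian 53.4 Myr.
Sorted shortest-first: Ordovician (41.6), Cambrian (53.4), Devonian (60.3), Cryogenian (85), Rhyacian (250).
The third shortest is Devonian at 60.3 Myr.

Devonian, 60.3 million years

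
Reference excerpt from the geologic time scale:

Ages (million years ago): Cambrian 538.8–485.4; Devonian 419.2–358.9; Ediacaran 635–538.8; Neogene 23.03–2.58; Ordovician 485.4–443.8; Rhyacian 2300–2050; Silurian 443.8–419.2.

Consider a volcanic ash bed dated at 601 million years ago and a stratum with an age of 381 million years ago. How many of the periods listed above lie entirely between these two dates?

601 Ma sits inside the Ediacaran (635–538.8) and 381 Ma inside the Devonian (419.2–358.9); neither of those is wholly between the two dates.
The listed periods lying completely between them are Cambrian, Ordovician, Silurian — 3 in all.

3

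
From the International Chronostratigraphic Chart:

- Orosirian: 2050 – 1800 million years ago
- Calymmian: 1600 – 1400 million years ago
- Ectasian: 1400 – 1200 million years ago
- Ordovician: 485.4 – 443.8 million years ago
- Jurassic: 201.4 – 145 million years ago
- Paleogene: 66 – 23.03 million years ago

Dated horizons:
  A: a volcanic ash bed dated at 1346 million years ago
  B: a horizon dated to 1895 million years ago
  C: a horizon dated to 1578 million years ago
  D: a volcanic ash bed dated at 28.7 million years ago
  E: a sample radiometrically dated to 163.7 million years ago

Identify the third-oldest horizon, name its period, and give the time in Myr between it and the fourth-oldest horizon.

A, in the Ectasian; 1182.3 million years to E

Larger Ma means older, so oldest first: B 1895 > C 1578 > A 1346 > E 163.7 > D 28.7.
Counting 3 along gives A (1346 Ma); the excerpt puts that inside the Ectasian, 1400–1200 Ma.
Next in line is E (163.7 Ma), and 1346 − 163.7 = 1182.3 Myr.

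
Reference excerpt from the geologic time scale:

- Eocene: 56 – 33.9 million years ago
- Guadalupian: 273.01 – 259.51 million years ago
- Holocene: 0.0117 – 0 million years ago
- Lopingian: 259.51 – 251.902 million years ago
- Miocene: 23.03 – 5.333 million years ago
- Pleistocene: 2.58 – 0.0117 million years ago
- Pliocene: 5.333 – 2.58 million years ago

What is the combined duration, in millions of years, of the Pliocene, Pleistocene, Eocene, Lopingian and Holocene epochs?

35.041 million years

Duration is start − end for each: (5.333 − 2.58) + (2.58 − 0.0117) + (56 − 33.9) + (259.51 − 251.902) + (0.0117 − 0).
That is 2.753 + 2.5683 + 22.1 + 7.608 + 0.0117, which totals 35.041 million years.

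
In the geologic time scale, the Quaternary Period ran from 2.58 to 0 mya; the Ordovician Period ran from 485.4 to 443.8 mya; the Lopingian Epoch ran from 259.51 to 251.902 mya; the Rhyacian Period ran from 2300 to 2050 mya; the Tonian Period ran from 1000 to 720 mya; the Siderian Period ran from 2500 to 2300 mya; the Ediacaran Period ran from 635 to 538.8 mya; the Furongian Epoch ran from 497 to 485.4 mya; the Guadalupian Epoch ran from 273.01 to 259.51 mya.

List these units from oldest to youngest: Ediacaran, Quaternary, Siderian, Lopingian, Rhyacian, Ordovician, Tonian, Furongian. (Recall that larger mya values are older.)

Sorting by start age (descending Ma, since larger Ma = older): Siderian start 2500, Rhyacian start 2300, Tonian start 1000, Ediacaran start 635, Furongian start 497, Ordovician start 485.4, Lopingian start 259.51, Quaternary start 2.58.

Siderian → Rhyacian → Tonian → Ediacaran → Furongian → Ordovician → Lopingian → Quaternary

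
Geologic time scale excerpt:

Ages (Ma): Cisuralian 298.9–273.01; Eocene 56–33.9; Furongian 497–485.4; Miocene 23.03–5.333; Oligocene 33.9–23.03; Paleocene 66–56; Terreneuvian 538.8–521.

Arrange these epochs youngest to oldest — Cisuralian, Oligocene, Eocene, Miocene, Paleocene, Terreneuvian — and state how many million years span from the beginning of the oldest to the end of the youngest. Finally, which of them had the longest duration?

Miocene → Oligocene → Eocene → Paleocene → Cisuralian → Terreneuvian; total span 533.467 Myr; longest is Cisuralian

From the excerpt: Cisuralian 298.9–273.01; Oligocene 33.9–23.03; Eocene 56–33.9; Miocene 23.03–5.333; Paleocene 66–56; Terreneuvian 538.8–521 (Ma).
Larger Ma is earlier, so the oldest is Terreneuvian and the youngest is Miocene; youngest to oldest: Miocene, Oligocene, Eocene, Paleocene, Cisuralian, Terreneuvian.
Oldest start 538.8 minus youngest end 5.333 gives 533.467 Myr overall.
Individual lengths (start − end): Eocene 22.1; Oligocene 10.87; Miocene 17.697; Terreneuvian 17.8; Paleocene 10; Cisuralian 25.89. The largest is Cisuralian at 25.89 Myr.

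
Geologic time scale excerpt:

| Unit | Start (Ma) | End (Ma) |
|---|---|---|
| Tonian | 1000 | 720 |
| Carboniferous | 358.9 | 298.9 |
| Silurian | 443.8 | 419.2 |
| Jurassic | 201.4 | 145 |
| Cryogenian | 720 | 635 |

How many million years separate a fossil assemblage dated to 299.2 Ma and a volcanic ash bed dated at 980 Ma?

680.8 million years

980 − 299.2 = 680.8 million years.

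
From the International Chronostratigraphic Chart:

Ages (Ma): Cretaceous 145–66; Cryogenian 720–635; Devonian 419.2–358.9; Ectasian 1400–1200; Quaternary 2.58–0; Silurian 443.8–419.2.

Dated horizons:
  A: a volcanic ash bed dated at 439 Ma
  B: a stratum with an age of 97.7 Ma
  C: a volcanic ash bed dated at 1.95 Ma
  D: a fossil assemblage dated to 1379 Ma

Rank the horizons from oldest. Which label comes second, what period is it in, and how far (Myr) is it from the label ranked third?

Larger Ma means older, so oldest first: D 1379 > A 439 > B 97.7 > C 1.95.
Counting 2 along gives A (439 Ma); the excerpt puts that inside the Silurian, 443.8–419.2 Ma.
Next in line is B (97.7 Ma), and 439 − 97.7 = 341.3 Myr.

A, in the Silurian; 341.3 million years to B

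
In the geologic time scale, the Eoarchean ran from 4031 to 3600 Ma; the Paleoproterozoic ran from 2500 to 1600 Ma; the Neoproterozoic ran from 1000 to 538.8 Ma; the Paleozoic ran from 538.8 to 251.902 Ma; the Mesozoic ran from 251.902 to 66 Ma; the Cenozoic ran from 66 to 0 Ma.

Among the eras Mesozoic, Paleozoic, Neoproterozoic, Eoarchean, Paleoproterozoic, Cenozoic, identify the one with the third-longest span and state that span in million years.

Eoarchean, 431 million years

Durations: Mesozoic 185.902; Paleozoic 286.898; Neoproterozoic 461.2; Eoarchean 431; Paleoproterozoic 900; Cenozoic 66 Myr.
Sorted longest-first: Paleoproterozoic (900), Neoproterozoic (461.2), Eoarchean (431), Paleozoic (286.898), Mesozoic (185.902), Cenozoic (66).
The third longest is Eoarchean at 431 Myr.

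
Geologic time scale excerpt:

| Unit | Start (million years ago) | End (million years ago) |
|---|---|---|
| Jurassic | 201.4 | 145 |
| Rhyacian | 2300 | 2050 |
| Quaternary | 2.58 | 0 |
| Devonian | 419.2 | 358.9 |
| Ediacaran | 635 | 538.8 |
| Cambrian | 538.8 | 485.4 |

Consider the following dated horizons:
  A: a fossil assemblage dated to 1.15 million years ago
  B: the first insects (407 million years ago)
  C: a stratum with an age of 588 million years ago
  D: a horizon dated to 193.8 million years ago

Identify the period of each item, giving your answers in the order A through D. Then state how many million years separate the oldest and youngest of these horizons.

A — Quaternary; B — Devonian; C — Ediacaran; D — Jurassic; span 586.85 million years

Match each age against the start–end ranges in the excerpt: A = 1.15 Ma → Quaternary (2.58–0); B = 407 Ma → Devonian (419.2–358.9); C = 588 Ma → Ediacaran (635–538.8); D = 193.8 Ma → Jurassic (201.4–145).
The largest age is 588 Ma and the smallest is 1.15 Ma; their difference is 586.85 Myr.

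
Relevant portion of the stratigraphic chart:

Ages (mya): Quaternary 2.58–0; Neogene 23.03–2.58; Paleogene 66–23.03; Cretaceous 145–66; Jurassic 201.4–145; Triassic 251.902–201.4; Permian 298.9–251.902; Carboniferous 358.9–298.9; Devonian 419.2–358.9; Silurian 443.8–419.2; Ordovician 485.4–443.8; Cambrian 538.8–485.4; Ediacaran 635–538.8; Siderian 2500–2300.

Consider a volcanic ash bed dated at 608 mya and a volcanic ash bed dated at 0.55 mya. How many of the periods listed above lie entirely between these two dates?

The older date is 608 Ma and the younger is 0.55 Ma.
Periods with start < 608 and end > 0.55 Ma: Cambrian (538.8–485.4), Ordovician (485.4–443.8), Silurian (443.8–419.2), Devonian (419.2–358.9), Carboniferous (358.9–298.9), Permian (298.9–251.902), Triassic (251.902–201.4), Jurassic (201.4–145), Cretaceous (145–66), Paleogene (66–23.03), Neogene (23.03–2.58).
That is 11 complete periods.

11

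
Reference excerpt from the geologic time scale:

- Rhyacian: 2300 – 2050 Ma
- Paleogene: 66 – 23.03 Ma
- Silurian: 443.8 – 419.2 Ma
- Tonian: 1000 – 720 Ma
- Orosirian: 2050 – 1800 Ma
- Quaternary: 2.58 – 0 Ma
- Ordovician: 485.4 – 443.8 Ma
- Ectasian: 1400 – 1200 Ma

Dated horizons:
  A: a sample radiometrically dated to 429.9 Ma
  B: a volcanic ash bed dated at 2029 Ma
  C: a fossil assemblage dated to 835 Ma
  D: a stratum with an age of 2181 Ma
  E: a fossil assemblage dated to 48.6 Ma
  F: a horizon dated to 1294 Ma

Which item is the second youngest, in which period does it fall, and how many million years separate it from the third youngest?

A, in the Silurian; 405.1 million years to C

Sorted youngest-first by Ma: E (48.6), A (429.9), C (835), F (1294), B (2029), D (2181).
The second youngest is A at 429.9 Ma, which lies in 443.8–419.2 Ma: the Silurian.
The third youngest is C at 835 Ma; separation = |429.9 − 835| = 405.1 Myr.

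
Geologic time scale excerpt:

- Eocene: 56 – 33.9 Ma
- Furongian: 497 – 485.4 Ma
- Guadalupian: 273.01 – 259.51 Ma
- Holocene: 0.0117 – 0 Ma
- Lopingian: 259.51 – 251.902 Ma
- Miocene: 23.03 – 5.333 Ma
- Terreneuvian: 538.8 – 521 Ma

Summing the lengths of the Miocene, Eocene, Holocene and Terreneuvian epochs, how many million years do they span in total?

Each duration: Miocene = 17.697; Eocene = 22.1; Holocene = 0.0117; Terreneuvian = 17.8.
Sum: 17.697 + 22.1 + 0.0117 + 17.8 = 57.6087 Myr.

57.6087 million years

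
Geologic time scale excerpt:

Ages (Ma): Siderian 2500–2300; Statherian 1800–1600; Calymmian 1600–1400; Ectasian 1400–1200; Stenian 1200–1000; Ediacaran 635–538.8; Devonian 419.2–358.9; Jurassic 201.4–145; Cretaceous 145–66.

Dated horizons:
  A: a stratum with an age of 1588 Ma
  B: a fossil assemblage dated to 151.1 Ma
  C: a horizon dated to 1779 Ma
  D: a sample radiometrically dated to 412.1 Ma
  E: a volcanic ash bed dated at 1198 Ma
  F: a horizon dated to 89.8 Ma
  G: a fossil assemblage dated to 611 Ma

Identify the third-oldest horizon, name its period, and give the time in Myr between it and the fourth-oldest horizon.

Larger Ma means older, so oldest first: C 1779 > A 1588 > E 1198 > G 611 > D 412.1 > B 151.1 > F 89.8.
Counting 3 along gives E (1198 Ma); the excerpt puts that inside the Stenian, 1200–1000 Ma.
Next in line is G (611 Ma), and 1198 − 611 = 587 Myr.

E, in the Stenian; 587 million years to G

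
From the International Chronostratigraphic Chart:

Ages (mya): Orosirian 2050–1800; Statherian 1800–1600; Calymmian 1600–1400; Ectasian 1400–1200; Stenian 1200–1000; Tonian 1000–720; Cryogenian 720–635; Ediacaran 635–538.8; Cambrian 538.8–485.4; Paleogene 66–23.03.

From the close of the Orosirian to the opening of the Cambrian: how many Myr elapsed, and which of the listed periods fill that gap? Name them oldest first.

1261.2 million years; Statherian, Calymmian, Ectasian, Stenian, Tonian, Cryogenian, Ediacaran

The Orosirian closes at 1800 Ma and the Cambrian opens at 538.8 Ma, so the interval is 1800 − 538.8 = 1261.2 Myr.
A period fits inside if it starts at or after 1800 Ma and ends at or before 538.8 Ma; oldest first that gives Statherian, Calymmian, Ectasian, Stenian, Tonian, Cryogenian, Ediacaran.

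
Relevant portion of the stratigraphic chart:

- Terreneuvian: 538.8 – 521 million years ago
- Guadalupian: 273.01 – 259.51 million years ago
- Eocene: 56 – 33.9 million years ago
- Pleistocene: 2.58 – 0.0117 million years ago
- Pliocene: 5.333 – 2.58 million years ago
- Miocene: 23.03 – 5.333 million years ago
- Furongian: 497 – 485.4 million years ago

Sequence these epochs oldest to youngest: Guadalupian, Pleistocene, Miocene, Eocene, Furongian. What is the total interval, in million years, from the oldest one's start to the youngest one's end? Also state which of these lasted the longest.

Furongian → Guadalupian → Eocene → Miocene → Pleistocene; total span 496.9883 Myr; longest is Eocene

From the excerpt: Guadalupian 273.01–259.51; Pleistocene 2.58–0.0117; Miocene 23.03–5.333; Eocene 56–33.9; Furongian 497–485.4 (Ma).
Larger Ma is earlier, so the oldest is Furongian and the youngest is Pleistocene; oldest to youngest: Furongian, Guadalupian, Eocene, Miocene, Pleistocene.
Oldest start 497 minus youngest end 0.0117 gives 496.9883 Myr overall.
Individual lengths (start − end): Eocene 22.1; Pleistocene 2.5683; Miocene 17.697; Guadalupian 13.5; Furongian 11.6. The largest is Eocene at 22.1 Myr.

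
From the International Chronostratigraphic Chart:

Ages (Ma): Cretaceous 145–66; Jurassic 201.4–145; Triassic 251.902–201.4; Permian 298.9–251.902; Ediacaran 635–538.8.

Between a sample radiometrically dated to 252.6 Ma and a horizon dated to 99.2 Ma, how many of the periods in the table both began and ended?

252.6 Ma sits inside the Permian (298.9–251.902) and 99.2 Ma inside the Cretaceous (145–66); neither of those is wholly between the two dates.
The listed periods lying completely between them are Triassic, Jurassic — 2 in all.

2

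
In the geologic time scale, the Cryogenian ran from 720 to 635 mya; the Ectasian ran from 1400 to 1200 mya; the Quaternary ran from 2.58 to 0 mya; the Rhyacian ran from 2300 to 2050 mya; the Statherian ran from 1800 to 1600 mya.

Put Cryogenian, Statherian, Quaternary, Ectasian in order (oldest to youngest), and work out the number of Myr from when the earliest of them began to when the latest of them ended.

Start ages (Ma): Statherian 1800, Ectasian 1400, Cryogenian 720, Quaternary 2.58.
Ordered oldest to youngest: Statherian, Ectasian, Cryogenian, Quaternary.
Span = 1800 − 0 = 1800 Myr.

Statherian, Ectasian, Cryogenian, Quaternary; total span 1800 Myr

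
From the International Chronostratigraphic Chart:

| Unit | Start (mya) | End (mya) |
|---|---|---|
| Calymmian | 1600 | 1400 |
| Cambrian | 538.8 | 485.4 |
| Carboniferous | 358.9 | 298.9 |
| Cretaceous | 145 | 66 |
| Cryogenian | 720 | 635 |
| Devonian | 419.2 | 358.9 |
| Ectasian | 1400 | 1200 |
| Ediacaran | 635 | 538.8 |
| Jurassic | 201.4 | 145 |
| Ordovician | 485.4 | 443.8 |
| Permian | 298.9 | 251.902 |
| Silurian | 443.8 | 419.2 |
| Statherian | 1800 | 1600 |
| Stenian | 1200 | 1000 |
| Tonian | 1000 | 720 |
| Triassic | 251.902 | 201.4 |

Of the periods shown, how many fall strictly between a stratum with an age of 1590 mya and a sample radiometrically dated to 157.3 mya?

The older date is 1590 Ma and the younger is 157.3 Ma.
Periods with start < 1590 and end > 157.3 Ma: Ectasian (1400–1200), Stenian (1200–1000), Tonian (1000–720), Cryogenian (720–635), Ediacaran (635–538.8), Cambrian (538.8–485.4), Ordovician (485.4–443.8), Silurian (443.8–419.2), Devonian (419.2–358.9), Carboniferous (358.9–298.9), Permian (298.9–251.902), Triassic (251.902–201.4).
That is 12 complete periods.

12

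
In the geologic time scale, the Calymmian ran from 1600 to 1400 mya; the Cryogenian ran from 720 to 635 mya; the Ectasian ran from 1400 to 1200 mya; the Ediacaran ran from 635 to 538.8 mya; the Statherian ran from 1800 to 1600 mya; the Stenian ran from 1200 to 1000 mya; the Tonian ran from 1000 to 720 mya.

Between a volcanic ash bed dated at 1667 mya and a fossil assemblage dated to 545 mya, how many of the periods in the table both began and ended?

5

The older date is 1667 Ma and the younger is 545 Ma.
Periods with start < 1667 and end > 545 Ma: Calymmian (1600–1400), Ectasian (1400–1200), Stenian (1200–1000), Tonian (1000–720), Cryogenian (720–635).
That is 5 complete periods.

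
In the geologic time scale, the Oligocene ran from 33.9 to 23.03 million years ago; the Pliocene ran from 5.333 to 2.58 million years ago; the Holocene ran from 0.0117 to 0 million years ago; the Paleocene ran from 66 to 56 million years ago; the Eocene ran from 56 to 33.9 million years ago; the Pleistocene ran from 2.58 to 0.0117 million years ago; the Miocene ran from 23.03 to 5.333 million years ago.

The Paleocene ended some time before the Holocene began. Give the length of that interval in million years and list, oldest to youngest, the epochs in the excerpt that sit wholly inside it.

55.9883 million years; Eocene, Oligocene, Miocene, Pliocene, Pleistocene

The Paleocene closes at 56 Ma and the Holocene opens at 0.0117 Ma, so the interval is 56 − 0.0117 = 55.9883 Myr.
An epoch fits inside if it starts at or after 56 Ma and ends at or before 0.0117 Ma; oldest first that gives Eocene, Oligocene, Miocene, Pliocene, Pleistocene.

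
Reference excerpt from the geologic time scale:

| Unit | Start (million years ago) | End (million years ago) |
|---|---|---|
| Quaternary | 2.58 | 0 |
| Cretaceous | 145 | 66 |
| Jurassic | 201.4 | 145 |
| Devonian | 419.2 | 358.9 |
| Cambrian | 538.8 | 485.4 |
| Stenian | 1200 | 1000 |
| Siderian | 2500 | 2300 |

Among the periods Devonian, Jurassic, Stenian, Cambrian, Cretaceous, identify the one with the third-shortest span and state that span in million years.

Start − end for each: Devonian 419.2 − 358.9 = 60.3; Jurassic 201.4 − 145 = 56.4; Stenian 1200 − 1000 = 200; Cambrian 538.8 − 485.4 = 53.4; Cretaceous 145 − 66 = 79.
Ranking these from shortest: Cambrian < Jurassic < Devonian < Cretaceous < Stenian.
Position 3 in that ranking is Devonian, which lasted 60.3 Myr.

Devonian, 60.3 million years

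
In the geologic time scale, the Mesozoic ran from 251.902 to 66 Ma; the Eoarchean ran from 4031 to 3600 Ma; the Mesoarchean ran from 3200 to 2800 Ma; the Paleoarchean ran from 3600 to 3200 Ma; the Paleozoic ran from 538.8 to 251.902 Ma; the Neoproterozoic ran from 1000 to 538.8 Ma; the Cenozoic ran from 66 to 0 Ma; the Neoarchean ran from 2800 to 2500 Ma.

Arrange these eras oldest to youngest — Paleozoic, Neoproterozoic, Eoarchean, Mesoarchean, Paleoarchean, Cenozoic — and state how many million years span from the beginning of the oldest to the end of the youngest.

From the excerpt: Paleozoic 538.8–251.902; Neoproterozoic 1000–538.8; Eoarchean 4031–3600; Mesoarchean 3200–2800; Paleoarchean 3600–3200; Cenozoic 66–0 (Ma).
Larger Ma is earlier, so the oldest is Eoarchean and the youngest is Cenozoic; oldest to youngest: Eoarchean, Paleoarchean, Mesoarchean, Neoproterozoic, Paleozoic, Cenozoic.
Oldest start 4031 minus youngest end 0 gives 4031 Myr overall.

Eoarchean → Paleoarchean → Mesoarchean → Neoproterozoic → Paleozoic → Cenozoic; total span 4031 Myr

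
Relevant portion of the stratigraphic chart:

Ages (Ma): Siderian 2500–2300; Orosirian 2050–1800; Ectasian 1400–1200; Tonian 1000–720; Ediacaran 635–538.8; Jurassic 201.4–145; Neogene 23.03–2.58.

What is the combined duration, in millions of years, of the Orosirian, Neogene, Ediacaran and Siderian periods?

566.65 million years

Duration is start − end for each: (2050 − 1800) + (23.03 − 2.58) + (635 − 538.8) + (2500 − 2300).
That is 250 + 20.45 + 96.2 + 200, which totals 566.65 million years.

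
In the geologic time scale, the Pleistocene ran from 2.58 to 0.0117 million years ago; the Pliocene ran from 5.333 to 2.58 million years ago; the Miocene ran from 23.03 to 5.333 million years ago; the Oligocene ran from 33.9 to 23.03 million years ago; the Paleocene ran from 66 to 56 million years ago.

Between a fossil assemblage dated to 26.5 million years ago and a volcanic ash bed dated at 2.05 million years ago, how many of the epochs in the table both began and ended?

2

26.5 Ma sits inside the Oligocene (33.9–23.03) and 2.05 Ma inside the Pleistocene (2.58–0.0117); neither of those is wholly between the two dates.
The listed epochs lying completely between them are Miocene, Pliocene — 2 in all.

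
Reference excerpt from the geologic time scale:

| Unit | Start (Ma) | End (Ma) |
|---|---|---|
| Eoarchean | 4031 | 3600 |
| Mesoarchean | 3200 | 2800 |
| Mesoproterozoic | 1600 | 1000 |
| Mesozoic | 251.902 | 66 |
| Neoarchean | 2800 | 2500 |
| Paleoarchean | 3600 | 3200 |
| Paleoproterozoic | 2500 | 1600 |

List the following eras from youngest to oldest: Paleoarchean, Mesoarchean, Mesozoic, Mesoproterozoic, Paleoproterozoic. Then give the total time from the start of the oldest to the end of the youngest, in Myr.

Mesozoic, Mesoproterozoic, Paleoproterozoic, Mesoarchean, Paleoarchean; total span 3534 Myr

Start ages (Ma): Paleoarchean 3600, Mesoarchean 3200, Paleoproterozoic 2500, Mesoproterozoic 1600, Mesozoic 251.902.
Ordered youngest to oldest: Mesozoic, Mesoproterozoic, Paleoproterozoic, Mesoarchean, Paleoarchean.
Span = 3600 − 66 = 3534 Myr.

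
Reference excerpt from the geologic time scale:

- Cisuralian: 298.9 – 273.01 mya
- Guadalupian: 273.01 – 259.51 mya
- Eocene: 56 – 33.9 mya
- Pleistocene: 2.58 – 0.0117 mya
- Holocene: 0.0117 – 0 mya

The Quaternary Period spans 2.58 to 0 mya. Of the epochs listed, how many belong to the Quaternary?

Epochs inside 2.58–0 Ma: Pleistocene, Holocene — 2 in total.

2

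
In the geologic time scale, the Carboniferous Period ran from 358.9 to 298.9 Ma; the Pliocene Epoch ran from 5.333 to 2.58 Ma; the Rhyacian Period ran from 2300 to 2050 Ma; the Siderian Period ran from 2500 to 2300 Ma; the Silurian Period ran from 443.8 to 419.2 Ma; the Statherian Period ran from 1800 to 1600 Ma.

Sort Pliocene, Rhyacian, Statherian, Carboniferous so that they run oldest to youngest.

Sorting by start age (descending Ma, since larger Ma = older): Rhyacian began 2300, Statherian began 1800, Carboniferous began 358.9, Pliocene began 5.333.

Rhyacian, then Statherian, then Carboniferous, then Pliocene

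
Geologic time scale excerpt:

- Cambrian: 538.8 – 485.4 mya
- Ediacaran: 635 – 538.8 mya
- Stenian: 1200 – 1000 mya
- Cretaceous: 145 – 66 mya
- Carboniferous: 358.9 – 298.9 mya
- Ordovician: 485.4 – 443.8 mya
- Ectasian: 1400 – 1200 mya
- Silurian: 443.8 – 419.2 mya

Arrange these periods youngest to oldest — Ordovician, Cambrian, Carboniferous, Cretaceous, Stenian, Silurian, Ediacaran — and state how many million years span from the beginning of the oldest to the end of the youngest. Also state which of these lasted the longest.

Cretaceous, Carboniferous, Silurian, Ordovician, Cambrian, Ediacaran, Stenian; total span 1134 Myr; longest is Stenian

From the excerpt: Ordovician 485.4–443.8; Cambrian 538.8–485.4; Carboniferous 358.9–298.9; Cretaceous 145–66; Stenian 1200–1000; Silurian 443.8–419.2; Ediacaran 635–538.8 (Ma).
Larger Ma is earlier, so the oldest is Stenian and the youngest is Cretaceous; youngest to oldest: Cretaceous, Carboniferous, Silurian, Ordovician, Cambrian, Ediacaran, Stenian.
Oldest start 1200 minus youngest end 66 gives 1134 Myr overall.
Individual lengths (start − end): Cambrian 53.4; Ediacaran 96.2; Stenian 200; Carboniferous 60; Silurian 24.6; Cretaceous 79; Ordovician 41.6. The largest is Stenian at 200 Myr.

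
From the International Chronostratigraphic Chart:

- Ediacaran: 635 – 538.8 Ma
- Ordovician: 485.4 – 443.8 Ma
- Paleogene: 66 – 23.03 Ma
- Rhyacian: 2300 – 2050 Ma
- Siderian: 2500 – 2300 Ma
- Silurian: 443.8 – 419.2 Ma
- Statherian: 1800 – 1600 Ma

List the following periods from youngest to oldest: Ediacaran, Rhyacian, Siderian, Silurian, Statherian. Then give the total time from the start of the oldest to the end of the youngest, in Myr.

Start ages (Ma): Siderian 2500, Rhyacian 2300, Statherian 1800, Ediacaran 635, Silurian 443.8.
Ordered youngest to oldest: Silurian, Ediacaran, Statherian, Rhyacian, Siderian.
Span = 2500 − 419.2 = 2080.8 Myr.

Silurian → Ediacaran → Statherian → Rhyacian → Siderian; total span 2080.8 Myr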